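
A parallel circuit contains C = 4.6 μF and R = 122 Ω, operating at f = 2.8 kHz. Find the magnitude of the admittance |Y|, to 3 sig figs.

81.3 mS

ω = 2πf = 17590 rad/s
X_C = 1/(ωC) = 12.4 Ω
Parallel: admittances add. Y = 1/R + jωC
Y = (0.00820 + j0.0809) S
|Y| = 0.0813 S → |Z| = 1/|Y| = 12.3 Ω, ∠Z = −∠Y = -84.2°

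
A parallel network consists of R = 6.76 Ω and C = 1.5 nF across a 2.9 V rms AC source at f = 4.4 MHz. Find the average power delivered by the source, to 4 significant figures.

ω = 2πf = 2.765e+07 rad/s
X_C = 1/(ωC) = 24.11 Ω
Parallel: admittances add. Y = 1/R + jωC
Y = (0.1479 + j0.04147) S
|Y| = 0.1536 S → |Z| = 1/|Y| = 6.509 Ω, ∠Z = −∠Y = -15.66°
I = V/|Z| = 445.5 mA
P = VI cos φ = 2.9 × 0.4455 × cos(-15.66°) = 1.244 W

1.244 W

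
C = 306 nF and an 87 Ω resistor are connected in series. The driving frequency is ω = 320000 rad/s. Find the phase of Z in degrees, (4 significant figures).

-6.695°

X_C = 1/(ωC) = 10.21 Ω
Z = 87.00 − j10.21 Ω
|Z| = √(87.00² + 10.21²) = 87.60 Ω
∠Z = arctan(-10.21/87.00) = -6.695°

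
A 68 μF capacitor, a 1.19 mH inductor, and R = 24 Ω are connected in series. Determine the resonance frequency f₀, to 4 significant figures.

559.5 Hz

ω₀ = 1/√(LC) = 1/√(0.00119 × 6.8e-05) = 3515 rad/s
f₀ = ω₀/(2π) = 559.5 Hz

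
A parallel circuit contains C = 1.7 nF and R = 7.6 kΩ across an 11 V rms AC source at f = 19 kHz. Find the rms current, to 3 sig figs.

ω = 2πf = 119400 rad/s
X_C = 1/(ωC) = 4930 Ω
Parallel: admittances add. Y = 1/R + jωC
Y = (0.000132 + j0.000203) S
|Y| = 0.000242 S → |Z| = 1/|Y| = 4130 Ω, ∠Z = −∠Y = -57.0°
I = V/|Z| = 11/4130 = 2.66 mA

2.66 mA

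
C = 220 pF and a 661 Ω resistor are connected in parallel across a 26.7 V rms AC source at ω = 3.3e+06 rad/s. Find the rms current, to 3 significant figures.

44.8 mA

X_C = 1/(ωC) = 1380 Ω
Parallel: admittances add. Y = 1/R + jωC
Y = (0.00151 + j0.000726) S
|Y| = 0.00168 S → |Z| = 1/|Y| = 596 Ω, ∠Z = −∠Y = -25.6°
I = V/|Z| = 26.7/596 = 44.8 mA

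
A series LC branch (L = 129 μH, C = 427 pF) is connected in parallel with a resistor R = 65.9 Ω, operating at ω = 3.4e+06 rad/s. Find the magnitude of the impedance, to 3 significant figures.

63.7 Ω

X_L = ωL = 439 Ω
X_C = 1/(ωC) = 689 Ω
Branch 1: Z₁ = R = 65.9 Ω
Branch 2 (series LC): Z₂ = j(X_L − X_C) = −j250 Ω
Parallel: Z = Z₁Z₂/(Z₁+Z₂), |Z| = 63.7 Ω, ∠Z = -14.8°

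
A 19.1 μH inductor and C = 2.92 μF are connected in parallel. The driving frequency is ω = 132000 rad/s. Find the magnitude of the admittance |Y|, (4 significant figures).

X_L = ωL = 2.521 Ω
X_C = 1/(ωC) = 2.594 Ω
Parallel: admittances add. Y = 1/(jωL) + jωC
Y = (0 − j0.01120) S
|Y| = 0.01120 S → |Z| = 1/|Y| = 89.31 Ω, ∠Z = −∠Y = 90.00°

11.20 mS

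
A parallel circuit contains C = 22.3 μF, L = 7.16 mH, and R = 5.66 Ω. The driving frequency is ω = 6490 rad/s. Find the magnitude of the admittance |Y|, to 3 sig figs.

215 mS

X_L = ωL = 46.5 Ω
X_C = 1/(ωC) = 6.91 Ω
Parallel: admittances add. Y = 1/R + 1/(jωL) + jωC
Y = (0.177 + j0.123) S
|Y| = 0.215 S → |Z| = 1/|Y| = 4.64 Ω, ∠Z = −∠Y = -34.9°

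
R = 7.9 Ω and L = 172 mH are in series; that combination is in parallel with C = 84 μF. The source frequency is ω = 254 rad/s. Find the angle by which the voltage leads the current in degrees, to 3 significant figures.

11.7°

X_L = ωL = 43.7 Ω
X_C = 1/(ωC) = 46.9 Ω
Branch 1 (R+jX_L): Z₁ = 7.90 + j43.7 Ω, |Z₁| = 44.4 Ω
Branch 2 (−jX_C): Z₂ = −j46.9 Ω
Parallel: Z = Z₁Z₂/(Z₁+Z₂), |Z| = 244 Ω, ∠Z = 11.7°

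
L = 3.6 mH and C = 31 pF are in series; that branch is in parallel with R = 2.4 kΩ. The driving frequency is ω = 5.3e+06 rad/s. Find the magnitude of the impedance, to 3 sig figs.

2360 Ω

X_L = ωL = 19100 Ω
X_C = 1/(ωC) = 6090 Ω
Branch 1: Z₁ = R = 2400 Ω
Branch 2 (series LC): Z₂ = j(X_L − X_C) = j13000 Ω
Parallel: Z = Z₁Z₂/(Z₁+Z₂), |Z| = 2360 Ω, ∠Z = 10.5°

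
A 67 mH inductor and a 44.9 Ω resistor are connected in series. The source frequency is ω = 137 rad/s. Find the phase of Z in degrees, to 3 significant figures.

X_L = ωL = 9.18 Ω
Z = 44.9 + j9.18 Ω
|Z| = √(44.9² + 9.18²) = 45.8 Ω
∠Z = arctan(9.18/44.9) = 11.6°

11.6°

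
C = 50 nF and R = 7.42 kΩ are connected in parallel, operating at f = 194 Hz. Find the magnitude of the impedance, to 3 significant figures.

ω = 2πf = 1219 rad/s
X_C = 1/(ωC) = 16400 Ω
Parallel: admittances add. Y = 1/R + jωC
Y = (0.000135 + j6.09e-05) S
|Y| = 0.000148 S → |Z| = 1/|Y| = 6760 Ω, ∠Z = −∠Y = -24.3°

6760 Ω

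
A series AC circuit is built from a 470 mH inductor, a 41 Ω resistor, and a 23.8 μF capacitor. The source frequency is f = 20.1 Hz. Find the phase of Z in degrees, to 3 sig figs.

-81.5°

ω = 2πf = 126.3 rad/s
X_L = ωL = 59.4 Ω
X_C = 1/(ωC) = 333 Ω
Net reactance X = X_L − X_C = -273 Ω
Z = 41.0 − j273 Ω
|Z| = √(41.0² + 273²) = 276 Ω
∠Z = arctan(-273/41.0) = -81.5°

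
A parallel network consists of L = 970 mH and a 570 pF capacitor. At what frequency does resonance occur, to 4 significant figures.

6.769 kHz

ω₀ = 1/√(LC) = 1/√(0.97 × 5.7e-10) = 42530 rad/s
f₀ = ω₀/(2π) = 6.769 kHz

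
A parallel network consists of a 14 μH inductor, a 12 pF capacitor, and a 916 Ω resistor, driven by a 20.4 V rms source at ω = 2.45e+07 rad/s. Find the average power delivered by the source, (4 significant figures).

454.3 mW

X_L = ωL = 343.0 Ω
X_C = 1/(ωC) = 3401 Ω
Parallel: admittances add. Y = 1/R + 1/(jωL) + jωC
Y = (0.001092 − j0.002621) S
|Y| = 0.002840 S → |Z| = 1/|Y| = 352.2 Ω, ∠Z = −∠Y = 67.39°
I = V/|Z| = 57.93 mA
P = VI cos φ = 20.4 × 0.05793 × cos(67.39°) = 454.3 mW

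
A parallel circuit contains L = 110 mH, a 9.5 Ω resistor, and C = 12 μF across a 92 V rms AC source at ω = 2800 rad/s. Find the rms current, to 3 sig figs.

10.1 A

X_L = ωL = 308 Ω
X_C = 1/(ωC) = 29.8 Ω
Parallel: admittances add. Y = 1/R + 1/(jωL) + jωC
Y = (0.105 + j0.0304) S
|Y| = 0.110 S → |Z| = 1/|Y| = 9.13 Ω, ∠Z = −∠Y = -16.1°
I = V/|Z| = 92/9.13 = 10.1 A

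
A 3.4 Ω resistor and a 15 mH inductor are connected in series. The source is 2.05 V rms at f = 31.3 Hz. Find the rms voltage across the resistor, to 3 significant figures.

ω = 2πf = 196.7 rad/s
X_L = ωL = 2.95 Ω
Z = 3.40 + j2.95 Ω
|Z| = √(3.40² + 2.95²) = 4.50 Ω
I = V/|Z| = 455 mA
V_R = I·|Z_R| = 0.455 × 3.40 = 1.55 V

1.55 V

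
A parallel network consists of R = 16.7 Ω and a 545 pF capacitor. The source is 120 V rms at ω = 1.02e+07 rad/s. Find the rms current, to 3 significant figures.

7.22 A

X_C = 1/(ωC) = 180 Ω
Parallel: admittances add. Y = 1/R + jωC
Y = (0.0599 + j0.00556) S
|Y| = 0.0601 S → |Z| = 1/|Y| = 16.6 Ω, ∠Z = −∠Y = -5.30°
I = V/|Z| = 120/16.6 = 7.22 A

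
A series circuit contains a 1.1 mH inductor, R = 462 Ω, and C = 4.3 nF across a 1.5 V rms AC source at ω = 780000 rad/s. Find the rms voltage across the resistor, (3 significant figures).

X_L = ωL = 858 Ω
X_C = 1/(ωC) = 298 Ω
Net reactance X = X_L − X_C = 560 Ω
Z = 462 + j560 Ω
|Z| = √(462² + 560²) = 726 Ω
I = V/|Z| = 2.07 mA
V_R = I·|Z_R| = 0.00207 × 462 = 0.955 V

0.955 V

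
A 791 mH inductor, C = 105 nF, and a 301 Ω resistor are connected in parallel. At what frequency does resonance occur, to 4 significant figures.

552.3 Hz

ω₀ = 1/√(LC) = 1/√(0.791 × 1.05e-07) = 3470 rad/s
f₀ = ω₀/(2π) = 552.3 Hz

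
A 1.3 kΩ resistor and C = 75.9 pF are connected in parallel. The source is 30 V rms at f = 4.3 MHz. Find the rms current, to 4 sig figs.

65.71 mA

ω = 2πf = 2.702e+07 rad/s
X_C = 1/(ωC) = 487.7 Ω
Parallel: admittances add. Y = 1/R + jωC
Y = (0.0007692 + j0.002051) S
|Y| = 0.002190 S → |Z| = 1/|Y| = 456.6 Ω, ∠Z = −∠Y = -69.44°
I = V/|Z| = 30/456.6 = 65.71 mA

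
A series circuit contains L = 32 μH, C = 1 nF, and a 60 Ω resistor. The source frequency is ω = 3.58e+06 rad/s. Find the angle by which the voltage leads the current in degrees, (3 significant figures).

X_L = ωL = 115 Ω
X_C = 1/(ωC) = 279 Ω
Net reactance X = X_L − X_C = -165 Ω
Z = 60.0 − j165 Ω
|Z| = √(60.0² + 165²) = 175 Ω
∠Z = arctan(-165/60.0) = -70.0°

-70.0°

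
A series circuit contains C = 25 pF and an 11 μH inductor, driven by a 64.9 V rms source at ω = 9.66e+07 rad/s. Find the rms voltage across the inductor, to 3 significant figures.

X_L = ωL = 1060 Ω
X_C = 1/(ωC) = 414 Ω
Net reactance X = X_L − X_C = 649 Ω
Z = j649 Ω
|Z| = √(0² + 649²) = 649 Ω
I = V/|Z| = 100 mA
V_L = I·|Z_L| = 0.100 × 1060 = 106 V

106 V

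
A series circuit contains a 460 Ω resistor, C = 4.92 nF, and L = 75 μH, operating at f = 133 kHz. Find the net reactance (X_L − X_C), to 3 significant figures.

ω = 2πf = 835700 rad/s
X_L = ωL = 62.7 Ω
X_C = 1/(ωC) = 243 Ω
X = 62.7 − 243 = -181 Ω

-181 Ω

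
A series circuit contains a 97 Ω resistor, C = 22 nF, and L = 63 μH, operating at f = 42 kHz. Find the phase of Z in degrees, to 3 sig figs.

-58.1°

ω = 2πf = 263900 rad/s
X_L = ωL = 16.6 Ω
X_C = 1/(ωC) = 172 Ω
Net reactance X = X_L − X_C = -156 Ω
Z = 97.0 − j156 Ω
|Z| = √(97.0² + 156²) = 183 Ω
∠Z = arctan(-156/97.0) = -58.1°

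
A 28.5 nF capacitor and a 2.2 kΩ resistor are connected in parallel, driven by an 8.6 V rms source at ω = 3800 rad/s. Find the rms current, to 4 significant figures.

4.019 mA

X_C = 1/(ωC) = 9234 Ω
Parallel: admittances add. Y = 1/R + jωC
Y = (0.0004545 + j0.0001083) S
|Y| = 0.0004673 S → |Z| = 1/|Y| = 2140 Ω, ∠Z = −∠Y = -13.40°
I = V/|Z| = 8.6/2140 = 4.019 mA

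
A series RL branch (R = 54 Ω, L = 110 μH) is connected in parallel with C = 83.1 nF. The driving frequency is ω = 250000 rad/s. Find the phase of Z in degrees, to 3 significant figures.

-42.1°

X_L = ωL = 27.5 Ω
X_C = 1/(ωC) = 48.1 Ω
Branch 1 (R+jX_L): Z₁ = 54.0 + j27.5 Ω, |Z₁| = 60.6 Ω
Branch 2 (−jX_C): Z₂ = −j48.1 Ω
Parallel: Z = Z₁Z₂/(Z₁+Z₂), |Z| = 50.5 Ω, ∠Z = -42.1°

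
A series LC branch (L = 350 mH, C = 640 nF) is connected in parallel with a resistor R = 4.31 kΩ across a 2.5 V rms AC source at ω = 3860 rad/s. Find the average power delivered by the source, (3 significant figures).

1.45 mW

X_L = ωL = 1350 Ω
X_C = 1/(ωC) = 405 Ω
Branch 1: Z₁ = R = 4310 Ω
Branch 2 (series LC): Z₂ = j(X_L − X_C) = j946 Ω
Parallel: Z = Z₁Z₂/(Z₁+Z₂), |Z| = 924 Ω, ∠Z = 77.6°
I = V/|Z| = 2.71 mA
P = VI cos φ = 2.5 × 0.00271 × cos(77.6°) = 1.45 mW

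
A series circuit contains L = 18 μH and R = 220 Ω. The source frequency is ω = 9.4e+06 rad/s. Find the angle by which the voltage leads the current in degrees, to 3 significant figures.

37.6°

X_L = ωL = 169 Ω
Z = 220 + j169 Ω
|Z| = √(220² + 169²) = 278 Ω
∠Z = arctan(169/220) = 37.6°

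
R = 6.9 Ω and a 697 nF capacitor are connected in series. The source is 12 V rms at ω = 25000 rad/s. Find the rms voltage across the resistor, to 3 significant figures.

1.43 V

X_C = 1/(ωC) = 57.4 Ω
Z = 6.90 − j57.4 Ω
|Z| = √(6.90² + 57.4²) = 57.8 Ω
I = V/|Z| = 208 mA
V_R = I·|Z_R| = 0.208 × 6.90 = 1.43 V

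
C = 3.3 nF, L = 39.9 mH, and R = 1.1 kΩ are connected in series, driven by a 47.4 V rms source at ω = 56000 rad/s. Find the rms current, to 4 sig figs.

X_L = ωL = 2234 Ω
X_C = 1/(ωC) = 5411 Ω
Net reactance X = X_L − X_C = -3177 Ω
Z = 1100 − j3177 Ω
|Z| = √(1100² + 3177²) = 3362 Ω
I = V/|Z| = 47.4/3362 = 14.10 mA

14.10 mA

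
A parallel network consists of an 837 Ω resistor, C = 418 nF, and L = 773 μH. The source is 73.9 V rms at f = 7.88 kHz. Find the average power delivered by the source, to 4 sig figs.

6.525 W

ω = 2πf = 49510 rad/s
X_L = ωL = 38.27 Ω
X_C = 1/(ωC) = 48.32 Ω
Parallel: admittances add. Y = 1/R + 1/(jωL) + jωC
Y = (0.001195 − j0.005433) S
|Y| = 0.005563 S → |Z| = 1/|Y| = 179.8 Ω, ∠Z = −∠Y = 77.60°
I = V/|Z| = 411.1 mA
P = VI cos φ = 73.9 × 0.4111 × cos(77.60°) = 6.525 W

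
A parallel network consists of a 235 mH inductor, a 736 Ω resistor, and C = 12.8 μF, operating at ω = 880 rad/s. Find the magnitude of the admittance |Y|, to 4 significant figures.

6.570 mS

X_L = ωL = 206.8 Ω
X_C = 1/(ωC) = 88.78 Ω
Parallel: admittances add. Y = 1/R + 1/(jωL) + jωC
Y = (0.001359 + j0.006428) S
|Y| = 0.006570 S → |Z| = 1/|Y| = 152.2 Ω, ∠Z = −∠Y = -78.07°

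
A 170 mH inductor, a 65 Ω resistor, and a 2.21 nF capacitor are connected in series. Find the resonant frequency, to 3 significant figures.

8.21 kHz

ω₀ = 1/√(LC) = 1/√(0.17 × 2.21e-09) = 51590 rad/s
f₀ = ω₀/(2π) = 8.21 kHz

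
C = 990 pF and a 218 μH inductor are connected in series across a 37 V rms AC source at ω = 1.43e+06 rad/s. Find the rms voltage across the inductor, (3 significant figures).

X_L = ωL = 312 Ω
X_C = 1/(ωC) = 706 Ω
Net reactance X = X_L − X_C = -395 Ω
Z = − j395 Ω
|Z| = √(0² + 395²) = 395 Ω
I = V/|Z| = 93.8 mA
V_L = I·|Z_L| = 0.0938 × 312 = 29.2 V

29.2 V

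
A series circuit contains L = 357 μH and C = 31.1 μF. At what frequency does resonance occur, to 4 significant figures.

ω₀ = 1/√(LC) = 1/√(0.000357 × 3.11e-05) = 9490 rad/s
f₀ = ω₀/(2π) = 1.510 kHz

1.510 kHz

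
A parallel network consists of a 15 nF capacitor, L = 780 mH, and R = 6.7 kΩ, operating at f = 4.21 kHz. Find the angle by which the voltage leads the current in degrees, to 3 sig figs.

ω = 2πf = 26450 rad/s
X_L = ωL = 20600 Ω
X_C = 1/(ωC) = 2520 Ω
Parallel: admittances add. Y = 1/R + 1/(jωL) + jωC
Y = (0.000149 + j0.000348) S
|Y| = 0.000379 S → |Z| = 1/|Y| = 2640 Ω, ∠Z = −∠Y = -66.8°

-66.8°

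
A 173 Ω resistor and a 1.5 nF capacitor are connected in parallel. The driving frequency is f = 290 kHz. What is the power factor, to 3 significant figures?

0.904

ω = 2πf = 1.822e+06 rad/s
X_C = 1/(ωC) = 366 Ω
Parallel: admittances add. Y = 1/R + jωC
Y = (0.00578 + j0.00273) S
|Y| = 0.00639 S → |Z| = 1/|Y| = 156 Ω, ∠Z = −∠Y = -25.3°
cos φ = cos(-25.3°) = 0.904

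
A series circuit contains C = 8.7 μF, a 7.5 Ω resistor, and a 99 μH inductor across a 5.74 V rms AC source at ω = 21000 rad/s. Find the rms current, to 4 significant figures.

X_L = ωL = 2.079 Ω
X_C = 1/(ωC) = 5.473 Ω
Net reactance X = X_L − X_C = -3.394 Ω
Z = 7.500 − j3.394 Ω
|Z| = √(7.500² + 3.394²) = 8.232 Ω
I = V/|Z| = 5.74/8.232 = 697.2 mA

697.2 mA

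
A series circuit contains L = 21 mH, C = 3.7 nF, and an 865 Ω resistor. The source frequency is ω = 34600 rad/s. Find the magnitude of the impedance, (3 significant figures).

X_L = ωL = 727 Ω
X_C = 1/(ωC) = 7810 Ω
Net reactance X = X_L − X_C = -7080 Ω
Z = 865 − j7080 Ω
|Z| = √(865² + 7080²) = 7140 Ω

7140 Ω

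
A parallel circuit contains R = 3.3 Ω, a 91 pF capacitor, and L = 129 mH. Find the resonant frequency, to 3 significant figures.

46.5 kHz

ω₀ = 1/√(LC) = 1/√(0.129 × 9.1e-11) = 291900 rad/s
f₀ = ω₀/(2π) = 46.5 kHz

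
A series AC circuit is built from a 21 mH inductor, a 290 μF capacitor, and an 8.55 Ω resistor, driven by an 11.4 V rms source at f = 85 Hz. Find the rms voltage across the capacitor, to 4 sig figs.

ω = 2πf = 534.1 rad/s
X_L = ωL = 11.22 Ω
X_C = 1/(ωC) = 6.457 Ω
Net reactance X = X_L − X_C = 4.759 Ω
Z = 8.550 + j4.759 Ω
|Z| = √(8.550² + 4.759²) = 9.785 Ω
I = V/|Z| = 1.165 A
V_C = I·|Z_C| = 1.165 × 6.457 = 7.522 V

7.522 V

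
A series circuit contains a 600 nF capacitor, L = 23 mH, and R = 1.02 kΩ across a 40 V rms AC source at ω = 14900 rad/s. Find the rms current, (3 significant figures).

38.2 mA

X_L = ωL = 343 Ω
X_C = 1/(ωC) = 112 Ω
Net reactance X = X_L − X_C = 231 Ω
Z = 1020 + j231 Ω
|Z| = √(1020² + 231²) = 1050 Ω
I = V/|Z| = 40/1050 = 38.2 mA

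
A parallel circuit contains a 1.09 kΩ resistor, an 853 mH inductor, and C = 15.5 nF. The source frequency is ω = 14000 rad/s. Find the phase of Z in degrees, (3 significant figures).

X_L = ωL = 11900 Ω
X_C = 1/(ωC) = 4610 Ω
Parallel: admittances add. Y = 1/R + 1/(jωL) + jωC
Y = (0.000917 + j0.000133) S
|Y| = 0.000927 S → |Z| = 1/|Y| = 1080 Ω, ∠Z = −∠Y = -8.26°

-8.26°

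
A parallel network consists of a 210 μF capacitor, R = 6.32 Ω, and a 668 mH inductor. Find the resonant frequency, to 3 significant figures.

ω₀ = 1/√(LC) = 1/√(0.668 × 0.00021) = 84.43 rad/s
f₀ = ω₀/(2π) = 13.4 Hz

13.4 Hz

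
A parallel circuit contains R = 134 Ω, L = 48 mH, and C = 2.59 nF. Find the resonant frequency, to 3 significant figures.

14.3 kHz

ω₀ = 1/√(LC) = 1/√(0.048 × 2.59e-09) = 89690 rad/s
f₀ = ω₀/(2π) = 14.3 kHz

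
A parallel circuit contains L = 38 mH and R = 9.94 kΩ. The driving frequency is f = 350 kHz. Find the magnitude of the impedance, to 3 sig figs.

ω = 2πf = 2.199e+06 rad/s
X_L = ωL = 83600 Ω
Parallel: admittances add. Y = 1/R + 1/(jωL)
Y = (0.000101 − j1.2e-05) S
|Y| = 0.000101 S → |Z| = 1/|Y| = 9870 Ω, ∠Z = −∠Y = 6.78°

9870 Ω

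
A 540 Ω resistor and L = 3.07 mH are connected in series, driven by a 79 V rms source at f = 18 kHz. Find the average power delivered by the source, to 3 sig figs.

ω = 2πf = 113100 rad/s
X_L = ωL = 347 Ω
Z = 540 + j347 Ω
|Z| = √(540² + 347²) = 642 Ω
∠Z = arctan(347/540) = 32.7°
I = V/|Z| = 123 mA
P = VI cos φ = 79 × 0.123 × cos(32.7°) = 8.18 W

8.18 W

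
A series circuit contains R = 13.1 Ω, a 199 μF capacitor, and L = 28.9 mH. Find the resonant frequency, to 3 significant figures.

66.4 Hz

ω₀ = 1/√(LC) = 1/√(0.0289 × 0.000199) = 417.0 rad/s
f₀ = ω₀/(2π) = 66.4 Hz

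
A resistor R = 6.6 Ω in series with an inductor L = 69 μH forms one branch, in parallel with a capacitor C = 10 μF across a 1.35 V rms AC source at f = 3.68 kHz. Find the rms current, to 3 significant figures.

328 mA

ω = 2πf = 23120 rad/s
X_L = ωL = 1.60 Ω
X_C = 1/(ωC) = 4.32 Ω
Branch 1 (R+jX_L): Z₁ = 6.60 + j1.60 Ω, |Z₁| = 6.79 Ω
Branch 2 (−jX_C): Z₂ = −j4.32 Ω
Parallel: Z = Z₁Z₂/(Z₁+Z₂), |Z| = 4.11 Ω, ∠Z = -53.9°
I = V/|Z| = 1.35/4.11 = 328 mA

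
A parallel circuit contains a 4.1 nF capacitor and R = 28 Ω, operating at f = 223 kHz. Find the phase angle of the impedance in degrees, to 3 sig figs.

-9.14°

ω = 2πf = 1.401e+06 rad/s
X_C = 1/(ωC) = 174 Ω
Parallel: admittances add. Y = 1/R + jωC
Y = (0.0357 + j0.00574) S
|Y| = 0.0362 S → |Z| = 1/|Y| = 27.6 Ω, ∠Z = −∠Y = -9.14°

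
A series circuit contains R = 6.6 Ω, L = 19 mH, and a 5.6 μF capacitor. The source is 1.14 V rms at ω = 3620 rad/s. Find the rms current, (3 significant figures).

55.5 mA

X_L = ωL = 68.8 Ω
X_C = 1/(ωC) = 49.3 Ω
Net reactance X = X_L − X_C = 19.5 Ω
Z = 6.60 + j19.5 Ω
|Z| = √(6.60² + 19.5²) = 20.5 Ω
I = V/|Z| = 1.14/20.5 = 55.5 mA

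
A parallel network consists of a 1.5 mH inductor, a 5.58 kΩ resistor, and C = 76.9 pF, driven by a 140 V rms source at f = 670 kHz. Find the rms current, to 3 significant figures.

34.1 mA

ω = 2πf = 4.21e+06 rad/s
X_L = ωL = 6310 Ω
X_C = 1/(ωC) = 3090 Ω
Parallel: admittances add. Y = 1/R + 1/(jωL) + jωC
Y = (0.000179 + j0.000165) S
|Y| = 0.000244 S → |Z| = 1/|Y| = 4100 Ω, ∠Z = −∠Y = -42.7°
I = V/|Z| = 140/4100 = 34.1 mA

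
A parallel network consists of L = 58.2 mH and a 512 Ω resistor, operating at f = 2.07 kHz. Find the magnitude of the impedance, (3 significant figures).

ω = 2πf = 13010 rad/s
X_L = ωL = 757 Ω
Parallel: admittances add. Y = 1/R + 1/(jωL)
Y = (0.00195 − j0.00132) S
|Y| = 0.00236 S → |Z| = 1/|Y| = 424 Ω, ∠Z = −∠Y = 34.1°

424 Ω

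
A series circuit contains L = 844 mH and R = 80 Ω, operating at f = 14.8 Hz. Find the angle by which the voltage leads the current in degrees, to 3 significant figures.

44.5°

ω = 2πf = 92.99 rad/s
X_L = ωL = 78.5 Ω
Z = 80.0 + j78.5 Ω
|Z| = √(80.0² + 78.5²) = 112 Ω
∠Z = arctan(78.5/80.0) = 44.5°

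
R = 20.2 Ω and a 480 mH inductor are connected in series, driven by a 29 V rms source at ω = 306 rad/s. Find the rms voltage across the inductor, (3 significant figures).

28.7 V

X_L = ωL = 147 Ω
Z = 20.2 + j147 Ω
|Z| = √(20.2² + 147²) = 148 Ω
I = V/|Z| = 196 mA
V_L = I·|Z_L| = 0.196 × 147 = 28.7 V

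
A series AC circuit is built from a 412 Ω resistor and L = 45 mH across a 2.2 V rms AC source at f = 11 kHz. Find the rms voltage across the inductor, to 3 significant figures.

ω = 2πf = 69120 rad/s
X_L = ωL = 3110 Ω
Z = 412 + j3110 Ω
|Z| = √(412² + 3110²) = 3140 Ω
I = V/|Z| = 701 μA
V_L = I·|Z_L| = 0.000701 × 3110 = 2.18 V

2.18 V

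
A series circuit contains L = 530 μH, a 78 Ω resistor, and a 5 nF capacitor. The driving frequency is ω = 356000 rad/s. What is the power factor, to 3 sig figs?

0.205

X_L = ωL = 189 Ω
X_C = 1/(ωC) = 562 Ω
Net reactance X = X_L − X_C = -373 Ω
Z = 78.0 − j373 Ω
|Z| = √(78.0² + 373²) = 381 Ω
∠Z = arctan(-373/78.0) = -78.2°
cos φ = cos(-78.2°) = 0.205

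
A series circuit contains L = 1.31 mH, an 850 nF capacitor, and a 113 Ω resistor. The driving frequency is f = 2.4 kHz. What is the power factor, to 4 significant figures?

0.8888

ω = 2πf = 15080 rad/s
X_L = ωL = 19.75 Ω
X_C = 1/(ωC) = 78.02 Ω
Net reactance X = X_L − X_C = -58.26 Ω
Z = 113.0 − j58.26 Ω
|Z| = √(113.0² + 58.26²) = 127.1 Ω
∠Z = arctan(-58.26/113.0) = -27.28°
cos φ = cos(-27.28°) = 0.8888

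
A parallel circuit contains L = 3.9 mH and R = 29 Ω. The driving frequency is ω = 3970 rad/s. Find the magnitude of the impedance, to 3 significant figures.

X_L = ωL = 15.5 Ω
Parallel: admittances add. Y = 1/R + 1/(jωL)
Y = (0.0345 − j0.0646) S
|Y| = 0.0732 S → |Z| = 1/|Y| = 13.7 Ω, ∠Z = −∠Y = 61.9°

13.7 Ω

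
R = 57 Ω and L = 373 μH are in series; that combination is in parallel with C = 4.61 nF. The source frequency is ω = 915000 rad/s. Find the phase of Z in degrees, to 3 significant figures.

-70.8°

X_L = ωL = 341 Ω
X_C = 1/(ωC) = 237 Ω
Branch 1 (R+jX_L): Z₁ = 57.0 + j341 Ω, |Z₁| = 346 Ω
Branch 2 (−jX_C): Z₂ = −j237 Ω
Parallel: Z = Z₁Z₂/(Z₁+Z₂), |Z| = 691 Ω, ∠Z = -70.8°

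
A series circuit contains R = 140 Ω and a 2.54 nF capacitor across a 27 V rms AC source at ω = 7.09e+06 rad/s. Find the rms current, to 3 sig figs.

X_C = 1/(ωC) = 55.5 Ω
Z = 140 − j55.5 Ω
|Z| = √(140² + 55.5²) = 151 Ω
I = V/|Z| = 27/151 = 179 mA

179 mA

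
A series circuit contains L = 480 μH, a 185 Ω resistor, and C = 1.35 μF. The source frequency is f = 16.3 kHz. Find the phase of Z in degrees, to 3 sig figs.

ω = 2πf = 102400 rad/s
X_L = ωL = 49.2 Ω
X_C = 1/(ωC) = 7.23 Ω
Net reactance X = X_L − X_C = 41.9 Ω
Z = 185 + j41.9 Ω
|Z| = √(185² + 41.9²) = 190 Ω
∠Z = arctan(41.9/185) = 12.8°

12.8°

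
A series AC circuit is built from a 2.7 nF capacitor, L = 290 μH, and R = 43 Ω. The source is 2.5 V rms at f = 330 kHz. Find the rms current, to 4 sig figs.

5.884 mA

ω = 2πf = 2.073e+06 rad/s
X_L = ωL = 601.3 Ω
X_C = 1/(ωC) = 178.6 Ω
Net reactance X = X_L − X_C = 422.7 Ω
Z = 43.00 + j422.7 Ω
|Z| = √(43.00² + 422.7²) = 424.9 Ω
I = V/|Z| = 2.5/424.9 = 5.884 mA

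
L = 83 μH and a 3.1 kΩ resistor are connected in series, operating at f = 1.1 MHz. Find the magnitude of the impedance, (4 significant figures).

3153 Ω

ω = 2πf = 6.912e+06 rad/s
X_L = ωL = 573.7 Ω
Z = 3100 + j573.7 Ω
|Z| = √(3100² + 573.7²) = 3153 Ω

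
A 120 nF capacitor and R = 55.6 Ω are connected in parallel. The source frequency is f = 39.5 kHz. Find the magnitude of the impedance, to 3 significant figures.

ω = 2πf = 248200 rad/s
X_C = 1/(ωC) = 33.6 Ω
Parallel: admittances add. Y = 1/R + jωC
Y = (0.0180 + j0.0298) S
|Y| = 0.0348 S → |Z| = 1/|Y| = 28.7 Ω, ∠Z = −∠Y = -58.9°

28.7 Ω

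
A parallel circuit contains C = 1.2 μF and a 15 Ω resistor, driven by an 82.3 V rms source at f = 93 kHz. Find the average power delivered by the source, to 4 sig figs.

451.6 W

ω = 2πf = 584300 rad/s
X_C = 1/(ωC) = 1.426 Ω
Parallel: admittances add. Y = 1/R + jωC
Y = (0.06667 + j0.7012) S
|Y| = 0.7044 S → |Z| = 1/|Y| = 1.420 Ω, ∠Z = −∠Y = -84.57°
I = V/|Z| = 57.97 A
P = VI cos φ = 82.3 × 57.97 × cos(-84.57°) = 451.6 W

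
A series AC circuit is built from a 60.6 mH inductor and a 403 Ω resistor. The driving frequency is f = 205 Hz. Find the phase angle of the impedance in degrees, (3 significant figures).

11.0°

ω = 2πf = 1288 rad/s
X_L = ωL = 78.1 Ω
Z = 403 + j78.1 Ω
|Z| = √(403² + 78.1²) = 410 Ω
∠Z = arctan(78.1/403) = 11.0°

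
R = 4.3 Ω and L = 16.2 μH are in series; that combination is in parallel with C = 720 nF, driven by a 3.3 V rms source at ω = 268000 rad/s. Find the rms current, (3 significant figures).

457 mA

X_L = ωL = 4.34 Ω
X_C = 1/(ωC) = 5.18 Ω
Branch 1 (R+jX_L): Z₁ = 4.30 + j4.34 Ω, |Z₁| = 6.11 Ω
Branch 2 (−jX_C): Z₂ = −j5.18 Ω
Parallel: Z = Z₁Z₂/(Z₁+Z₂), |Z| = 7.23 Ω, ∠Z = -33.7°
I = V/|Z| = 3.3/7.23 = 457 mA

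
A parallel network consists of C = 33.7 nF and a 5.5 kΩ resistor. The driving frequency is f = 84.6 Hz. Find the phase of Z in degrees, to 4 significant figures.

-5.627°

ω = 2πf = 531.6 rad/s
X_C = 1/(ωC) = 55820 Ω
Parallel: admittances add. Y = 1/R + jωC
Y = (0.0001818 + j1.791e-05) S
|Y| = 0.0001827 S → |Z| = 1/|Y| = 5473 Ω, ∠Z = −∠Y = -5.627°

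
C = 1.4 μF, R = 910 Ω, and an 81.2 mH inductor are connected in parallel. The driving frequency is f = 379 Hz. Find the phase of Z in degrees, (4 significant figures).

59.12°

ω = 2πf = 2381 rad/s
X_L = ωL = 193.4 Ω
X_C = 1/(ωC) = 300.0 Ω
Parallel: admittances add. Y = 1/R + 1/(jωL) + jωC
Y = (0.001099 − j0.001838) S
|Y| = 0.002141 S → |Z| = 1/|Y| = 467.0 Ω, ∠Z = −∠Y = 59.12°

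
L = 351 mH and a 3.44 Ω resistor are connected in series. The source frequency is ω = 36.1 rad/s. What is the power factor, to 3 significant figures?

0.262

X_L = ωL = 12.7 Ω
Z = 3.44 + j12.7 Ω
|Z| = √(3.44² + 12.7²) = 13.1 Ω
∠Z = arctan(12.7/3.44) = 74.8°
cos φ = cos(74.8°) = 0.262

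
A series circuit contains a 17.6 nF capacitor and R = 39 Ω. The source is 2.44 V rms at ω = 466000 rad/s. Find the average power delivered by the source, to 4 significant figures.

X_C = 1/(ωC) = 121.9 Ω
Z = 39.00 − j121.9 Ω
|Z| = √(39.00² + 121.9²) = 128.0 Ω
∠Z = arctan(-121.9/39.00) = -72.26°
I = V/|Z| = 19.06 mA
P = VI cos φ = 2.44 × 0.01906 × cos(-72.26°) = 14.17 mW

14.17 mW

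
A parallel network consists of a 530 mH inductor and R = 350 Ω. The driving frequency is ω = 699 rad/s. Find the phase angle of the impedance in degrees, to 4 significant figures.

43.37°

X_L = ωL = 370.5 Ω
Parallel: admittances add. Y = 1/R + 1/(jωL)
Y = (0.002857 − j0.002699) S
|Y| = 0.003931 S → |Z| = 1/|Y| = 254.4 Ω, ∠Z = −∠Y = 43.37°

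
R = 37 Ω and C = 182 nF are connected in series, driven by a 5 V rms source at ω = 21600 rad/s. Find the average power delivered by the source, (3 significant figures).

14.0 mW

X_C = 1/(ωC) = 254 Ω
Z = 37.0 − j254 Ω
|Z| = √(37.0² + 254²) = 257 Ω
∠Z = arctan(-254/37.0) = -81.7°
I = V/|Z| = 19.5 mA
P = VI cos φ = 5 × 0.0195 × cos(-81.7°) = 14.0 mW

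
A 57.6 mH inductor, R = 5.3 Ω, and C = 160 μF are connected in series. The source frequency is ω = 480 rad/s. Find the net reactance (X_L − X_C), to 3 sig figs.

X_L = ωL = 27.6 Ω
X_C = 1/(ωC) = 13.0 Ω
X = 27.6 − 13.0 = 14.6 Ω

14.6 Ω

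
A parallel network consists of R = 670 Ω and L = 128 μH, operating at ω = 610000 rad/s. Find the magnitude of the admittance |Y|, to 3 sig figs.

12.9 mS

X_L = ωL = 78.1 Ω
Parallel: admittances add. Y = 1/R + 1/(jωL)
Y = (0.00149 − j0.0128) S
|Y| = 0.0129 S → |Z| = 1/|Y| = 77.6 Ω, ∠Z = −∠Y = 83.4°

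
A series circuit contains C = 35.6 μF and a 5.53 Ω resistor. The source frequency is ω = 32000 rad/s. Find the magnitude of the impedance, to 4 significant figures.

X_C = 1/(ωC) = 0.8778 Ω
Z = 5.530 − j0.8778 Ω
|Z| = √(5.530² + 0.8778²) = 5.599 Ω

5.599 Ω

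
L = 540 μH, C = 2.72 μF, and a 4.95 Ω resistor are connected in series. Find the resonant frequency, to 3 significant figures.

ω₀ = 1/√(LC) = 1/√(0.00054 × 2.72e-06) = 26090 rad/s
f₀ = ω₀/(2π) = 4.15 kHz

4.15 kHz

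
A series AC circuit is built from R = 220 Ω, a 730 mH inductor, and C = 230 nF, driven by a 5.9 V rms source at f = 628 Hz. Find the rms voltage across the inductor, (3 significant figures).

ω = 2πf = 3946 rad/s
X_L = ωL = 2880 Ω
X_C = 1/(ωC) = 1100 Ω
Net reactance X = X_L − X_C = 1780 Ω
Z = 220 + j1780 Ω
|Z| = √(220² + 1780²) = 1790 Ω
I = V/|Z| = 3.29 mA
V_L = I·|Z_L| = 0.00329 × 2880 = 9.48 V

9.48 V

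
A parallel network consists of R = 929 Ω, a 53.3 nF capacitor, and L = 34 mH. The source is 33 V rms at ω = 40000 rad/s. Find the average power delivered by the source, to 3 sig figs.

1.17 W

X_L = ωL = 1360 Ω
X_C = 1/(ωC) = 469 Ω
Parallel: admittances add. Y = 1/R + 1/(jωL) + jωC
Y = (0.00108 + j0.00140) S
|Y| = 0.00176 S → |Z| = 1/|Y| = 567 Ω, ∠Z = −∠Y = -52.4°
I = V/|Z| = 58.2 mA
P = VI cos φ = 33 × 0.0582 × cos(-52.4°) = 1.17 W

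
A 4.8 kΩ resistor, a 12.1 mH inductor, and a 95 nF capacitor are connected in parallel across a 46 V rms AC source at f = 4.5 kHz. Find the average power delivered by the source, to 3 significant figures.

ω = 2πf = 28270 rad/s
X_L = ωL = 342 Ω
X_C = 1/(ωC) = 372 Ω
Parallel: admittances add. Y = 1/R + 1/(jωL) + jωC
Y = (0.000208 − j0.000237) S
|Y| = 0.000315 S → |Z| = 1/|Y| = 3170 Ω, ∠Z = −∠Y = 48.7°
I = V/|Z| = 14.5 mA
P = VI cos φ = 46 × 0.0145 × cos(48.7°) = 441 mW

441 mW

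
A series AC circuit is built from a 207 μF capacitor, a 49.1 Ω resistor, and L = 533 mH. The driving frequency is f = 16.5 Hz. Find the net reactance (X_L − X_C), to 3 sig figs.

8.66 Ω

ω = 2πf = 103.7 rad/s
X_L = ωL = 55.3 Ω
X_C = 1/(ωC) = 46.6 Ω
X = 55.3 − 46.6 = 8.66 Ω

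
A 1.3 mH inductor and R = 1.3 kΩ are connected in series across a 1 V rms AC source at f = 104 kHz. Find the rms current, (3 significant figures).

644 μA

ω = 2πf = 653500 rad/s
X_L = ωL = 849 Ω
Z = 1300 + j849 Ω
|Z| = √(1300² + 849²) = 1550 Ω
I = V/|Z| = 1/1550 = 644 μA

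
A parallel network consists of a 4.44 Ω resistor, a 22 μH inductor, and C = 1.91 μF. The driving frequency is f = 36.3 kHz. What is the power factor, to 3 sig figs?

0.690

ω = 2πf = 228100 rad/s
X_L = ωL = 5.02 Ω
X_C = 1/(ωC) = 2.30 Ω
Parallel: admittances add. Y = 1/R + 1/(jωL) + jωC
Y = (0.225 + j0.236) S
|Y| = 0.326 S → |Z| = 1/|Y| = 3.06 Ω, ∠Z = −∠Y = -46.4°
cos φ = cos(-46.4°) = 0.690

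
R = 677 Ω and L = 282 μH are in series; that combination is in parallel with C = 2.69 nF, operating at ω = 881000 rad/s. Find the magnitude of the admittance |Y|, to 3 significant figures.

2.30 mS

X_L = ωL = 248 Ω
X_C = 1/(ωC) = 422 Ω
Branch 1 (R+jX_L): Z₁ = 677 + j248 Ω, |Z₁| = 721 Ω
Branch 2 (−jX_C): Z₂ = −j422 Ω
Parallel: Z = Z₁Z₂/(Z₁+Z₂), |Z| = 435 Ω, ∠Z = -55.5°
|Y| = 1/|Z| = 2.30 mS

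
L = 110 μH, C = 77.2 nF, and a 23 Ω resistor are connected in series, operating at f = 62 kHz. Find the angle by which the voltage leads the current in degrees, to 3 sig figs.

ω = 2πf = 389600 rad/s
X_L = ωL = 42.9 Ω
X_C = 1/(ωC) = 33.3 Ω
Net reactance X = X_L − X_C = 9.60 Ω
Z = 23.0 + j9.60 Ω
|Z| = √(23.0² + 9.60²) = 24.9 Ω
∠Z = arctan(9.60/23.0) = 22.7°

22.7°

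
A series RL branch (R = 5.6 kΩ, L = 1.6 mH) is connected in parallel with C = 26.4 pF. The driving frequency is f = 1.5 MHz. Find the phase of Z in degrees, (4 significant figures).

-83.52°

ω = 2πf = 9.425e+06 rad/s
X_L = ωL = 15080 Ω
X_C = 1/(ωC) = 4019 Ω
Branch 1 (R+jX_L): Z₁ = 5600 + j15080 Ω, |Z₁| = 16090 Ω
Branch 2 (−jX_C): Z₂ = −j4019 Ω
Parallel: Z = Z₁Z₂/(Z₁+Z₂), |Z| = 5215 Ω, ∠Z = -83.52°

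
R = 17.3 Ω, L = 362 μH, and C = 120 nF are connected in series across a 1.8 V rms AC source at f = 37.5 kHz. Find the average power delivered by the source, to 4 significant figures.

20.08 mW

ω = 2πf = 235600 rad/s
X_L = ωL = 85.29 Ω
X_C = 1/(ωC) = 35.37 Ω
Net reactance X = X_L − X_C = 49.93 Ω
Z = 17.30 + j49.93 Ω
|Z| = √(17.30² + 49.93²) = 52.84 Ω
∠Z = arctan(49.93/17.30) = 70.89°
I = V/|Z| = 34.07 mA
P = VI cos φ = 1.8 × 0.03407 × cos(70.89°) = 20.08 mW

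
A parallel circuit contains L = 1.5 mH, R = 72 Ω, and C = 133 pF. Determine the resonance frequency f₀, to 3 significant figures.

ω₀ = 1/√(LC) = 1/√(0.0015 × 1.33e-10) = 2.239e+06 rad/s
f₀ = ω₀/(2π) = 356 kHz

356 kHz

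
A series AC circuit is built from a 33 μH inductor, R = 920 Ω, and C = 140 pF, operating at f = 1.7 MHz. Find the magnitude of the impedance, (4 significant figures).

ω = 2πf = 1.068e+07 rad/s
X_L = ωL = 352.5 Ω
X_C = 1/(ωC) = 668.7 Ω
Net reactance X = X_L − X_C = -316.2 Ω
Z = 920.0 − j316.2 Ω
|Z| = √(920.0² + 316.2²) = 972.8 Ω

972.8 Ω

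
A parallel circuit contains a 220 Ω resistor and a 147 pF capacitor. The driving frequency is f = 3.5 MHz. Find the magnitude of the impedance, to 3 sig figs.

179 Ω

ω = 2πf = 2.199e+07 rad/s
X_C = 1/(ωC) = 309 Ω
Parallel: admittances add. Y = 1/R + jωC
Y = (0.00455 + j0.00323) S
|Y| = 0.00558 S → |Z| = 1/|Y| = 179 Ω, ∠Z = −∠Y = -35.4°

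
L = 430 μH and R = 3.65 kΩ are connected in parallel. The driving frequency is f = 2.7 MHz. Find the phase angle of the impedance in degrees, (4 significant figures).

ω = 2πf = 1.696e+07 rad/s
X_L = ωL = 7295 Ω
Parallel: admittances add. Y = 1/R + 1/(jωL)
Y = (0.0002740 − j0.0001371) S
|Y| = 0.0003064 S → |Z| = 1/|Y| = 3264 Ω, ∠Z = −∠Y = 26.58°

26.58°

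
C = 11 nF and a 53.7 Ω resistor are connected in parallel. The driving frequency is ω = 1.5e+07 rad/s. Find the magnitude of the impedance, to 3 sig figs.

6.02 Ω

X_C = 1/(ωC) = 6.06 Ω
Parallel: admittances add. Y = 1/R + jωC
Y = (0.0186 + j0.165) S
|Y| = 0.166 S → |Z| = 1/|Y| = 6.02 Ω, ∠Z = −∠Y = -83.6°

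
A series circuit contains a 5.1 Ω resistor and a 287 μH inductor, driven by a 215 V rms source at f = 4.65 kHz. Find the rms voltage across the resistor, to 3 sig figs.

112 V

ω = 2πf = 29220 rad/s
X_L = ωL = 8.39 Ω
Z = 5.10 + j8.39 Ω
|Z| = √(5.10² + 8.39²) = 9.81 Ω
I = V/|Z| = 21.9 A
V_R = I·|Z_R| = 21.9 × 5.10 = 112 V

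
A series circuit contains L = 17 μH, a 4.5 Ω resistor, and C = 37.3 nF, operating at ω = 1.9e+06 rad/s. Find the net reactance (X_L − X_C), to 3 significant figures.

18.2 Ω

X_L = ωL = 32.3 Ω
X_C = 1/(ωC) = 14.1 Ω
X = 32.3 − 14.1 = 18.2 Ω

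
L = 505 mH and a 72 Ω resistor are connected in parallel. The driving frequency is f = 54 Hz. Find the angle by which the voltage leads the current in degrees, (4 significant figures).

ω = 2πf = 339.3 rad/s
X_L = ωL = 171.3 Ω
Parallel: admittances add. Y = 1/R + 1/(jωL)
Y = (0.01389 − j0.005836) S
|Y| = 0.01507 S → |Z| = 1/|Y| = 66.38 Ω, ∠Z = −∠Y = 22.79°

22.79°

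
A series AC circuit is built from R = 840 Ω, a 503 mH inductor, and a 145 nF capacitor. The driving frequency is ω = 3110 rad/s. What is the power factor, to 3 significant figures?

X_L = ωL = 1560 Ω
X_C = 1/(ωC) = 2220 Ω
Net reactance X = X_L − X_C = -653 Ω
Z = 840 − j653 Ω
|Z| = √(840² + 653²) = 1060 Ω
∠Z = arctan(-653/840) = -37.9°
cos φ = cos(-37.9°) = 0.789

0.789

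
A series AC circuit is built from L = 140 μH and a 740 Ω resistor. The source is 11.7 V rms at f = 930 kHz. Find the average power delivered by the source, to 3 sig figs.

ω = 2πf = 5.843e+06 rad/s
X_L = ωL = 818 Ω
Z = 740 + j818 Ω
|Z| = √(740² + 818²) = 1100 Ω
∠Z = arctan(818/740) = 47.9°
I = V/|Z| = 10.6 mA
P = VI cos φ = 11.7 × 0.0106 × cos(47.9°) = 83.2 mW

83.2 mW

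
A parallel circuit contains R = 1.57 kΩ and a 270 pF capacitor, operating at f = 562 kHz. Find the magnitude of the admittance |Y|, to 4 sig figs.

ω = 2πf = 3.531e+06 rad/s
X_C = 1/(ωC) = 1049 Ω
Parallel: admittances add. Y = 1/R + jωC
Y = (0.0006369 + j0.0009534) S
|Y| = 0.001147 S → |Z| = 1/|Y| = 872.1 Ω, ∠Z = −∠Y = -56.25°

1.147 mS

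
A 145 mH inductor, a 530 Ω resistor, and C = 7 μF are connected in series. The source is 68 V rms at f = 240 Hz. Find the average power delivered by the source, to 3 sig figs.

ω = 2πf = 1508 rad/s
X_L = ωL = 219 Ω
X_C = 1/(ωC) = 94.7 Ω
Net reactance X = X_L − X_C = 124 Ω
Z = 530 + j124 Ω
|Z| = √(530² + 124²) = 544 Ω
∠Z = arctan(124/530) = 13.2°
I = V/|Z| = 125 mA
P = VI cos φ = 68 × 0.125 × cos(13.2°) = 8.27 W

8.27 W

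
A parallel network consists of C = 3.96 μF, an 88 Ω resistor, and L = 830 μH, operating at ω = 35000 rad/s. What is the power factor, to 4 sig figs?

0.1084

X_L = ωL = 29.05 Ω
X_C = 1/(ωC) = 7.215 Ω
Parallel: admittances add. Y = 1/R + 1/(jωL) + jωC
Y = (0.01136 + j0.1042) S
|Y| = 0.1048 S → |Z| = 1/|Y| = 9.542 Ω, ∠Z = −∠Y = -83.77°
cos φ = cos(-83.77°) = 0.1084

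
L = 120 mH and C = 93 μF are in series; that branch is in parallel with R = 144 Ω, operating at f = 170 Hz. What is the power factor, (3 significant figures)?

ω = 2πf = 1068 rad/s
X_L = ωL = 128 Ω
X_C = 1/(ωC) = 10.1 Ω
Branch 1: Z₁ = R = 144 Ω
Branch 2 (series LC): Z₂ = j(X_L − X_C) = j118 Ω
Parallel: Z = Z₁Z₂/(Z₁+Z₂), |Z| = 91.3 Ω, ∠Z = 50.6°
cos φ = cos(50.6°) = 0.634

0.634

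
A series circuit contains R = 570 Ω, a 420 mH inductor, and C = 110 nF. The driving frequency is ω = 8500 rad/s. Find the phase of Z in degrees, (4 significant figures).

77.16°

X_L = ωL = 3570 Ω
X_C = 1/(ωC) = 1070 Ω
Net reactance X = X_L − X_C = 2500 Ω
Z = 570.0 + j2500 Ω
|Z| = √(570.0² + 2500²) = 2565 Ω
∠Z = arctan(2500/570.0) = 77.16°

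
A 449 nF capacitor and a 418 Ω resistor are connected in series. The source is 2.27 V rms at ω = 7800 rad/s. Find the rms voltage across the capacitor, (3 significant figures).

X_C = 1/(ωC) = 286 Ω
Z = 418 − j286 Ω
|Z| = √(418² + 286²) = 506 Ω
I = V/|Z| = 4.48 mA
V_C = I·|Z_C| = 0.00448 × 286 = 1.28 V

1.28 V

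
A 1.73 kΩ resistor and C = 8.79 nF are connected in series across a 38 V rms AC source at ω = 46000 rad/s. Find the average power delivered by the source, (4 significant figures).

X_C = 1/(ωC) = 2473 Ω
Z = 1730 − j2473 Ω
|Z| = √(1730² + 2473²) = 3018 Ω
∠Z = arctan(-2473/1730) = -55.03°
I = V/|Z| = 12.59 mA
P = VI cos φ = 38 × 0.01259 × cos(-55.03°) = 274.2 mW

274.2 mW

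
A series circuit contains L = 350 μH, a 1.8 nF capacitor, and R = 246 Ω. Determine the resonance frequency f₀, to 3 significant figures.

ω₀ = 1/√(LC) = 1/√(0.00035 × 1.8e-09) = 1.26e+06 rad/s
f₀ = ω₀/(2π) = 201 kHz

201 kHz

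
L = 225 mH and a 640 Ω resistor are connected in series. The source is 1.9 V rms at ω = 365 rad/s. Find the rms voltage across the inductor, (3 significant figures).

X_L = ωL = 82.1 Ω
Z = 640 + j82.1 Ω
|Z| = √(640² + 82.1²) = 645 Ω
I = V/|Z| = 2.94 mA
V_L = I·|Z_L| = 0.00294 × 82.1 = 0.242 V

0.242 V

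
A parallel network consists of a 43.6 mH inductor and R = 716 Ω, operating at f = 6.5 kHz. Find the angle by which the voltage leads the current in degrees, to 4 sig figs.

ω = 2πf = 40840 rad/s
X_L = ωL = 1781 Ω
Parallel: admittances add. Y = 1/R + 1/(jωL)
Y = (0.001397 − j0.0005616) S
|Y| = 0.001505 S → |Z| = 1/|Y| = 664.3 Ω, ∠Z = −∠Y = 21.91°

21.91°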